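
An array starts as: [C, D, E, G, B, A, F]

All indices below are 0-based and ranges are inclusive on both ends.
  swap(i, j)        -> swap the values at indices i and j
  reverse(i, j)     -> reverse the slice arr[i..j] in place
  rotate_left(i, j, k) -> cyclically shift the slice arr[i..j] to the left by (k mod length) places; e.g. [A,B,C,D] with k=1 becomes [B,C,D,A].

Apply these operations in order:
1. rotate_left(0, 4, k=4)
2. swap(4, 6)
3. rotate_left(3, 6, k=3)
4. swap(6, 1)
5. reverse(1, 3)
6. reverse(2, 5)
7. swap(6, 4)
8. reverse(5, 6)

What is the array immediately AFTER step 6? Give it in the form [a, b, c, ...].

Answer: [B, G, F, E, A, D, C]

Derivation:
After 1 (rotate_left(0, 4, k=4)): [B, C, D, E, G, A, F]
After 2 (swap(4, 6)): [B, C, D, E, F, A, G]
After 3 (rotate_left(3, 6, k=3)): [B, C, D, G, E, F, A]
After 4 (swap(6, 1)): [B, A, D, G, E, F, C]
After 5 (reverse(1, 3)): [B, G, D, A, E, F, C]
After 6 (reverse(2, 5)): [B, G, F, E, A, D, C]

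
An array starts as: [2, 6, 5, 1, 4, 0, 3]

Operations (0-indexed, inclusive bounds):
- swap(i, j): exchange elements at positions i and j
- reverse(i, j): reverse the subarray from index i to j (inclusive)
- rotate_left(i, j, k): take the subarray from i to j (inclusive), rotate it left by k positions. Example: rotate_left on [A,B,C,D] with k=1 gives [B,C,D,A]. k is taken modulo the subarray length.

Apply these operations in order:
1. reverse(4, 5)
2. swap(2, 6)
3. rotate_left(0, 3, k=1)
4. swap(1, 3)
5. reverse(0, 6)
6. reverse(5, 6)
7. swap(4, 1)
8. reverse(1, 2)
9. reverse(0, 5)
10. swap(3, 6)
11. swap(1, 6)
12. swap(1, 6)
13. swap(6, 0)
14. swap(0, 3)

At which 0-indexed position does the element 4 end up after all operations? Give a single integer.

After 1 (reverse(4, 5)): [2, 6, 5, 1, 0, 4, 3]
After 2 (swap(2, 6)): [2, 6, 3, 1, 0, 4, 5]
After 3 (rotate_left(0, 3, k=1)): [6, 3, 1, 2, 0, 4, 5]
After 4 (swap(1, 3)): [6, 2, 1, 3, 0, 4, 5]
After 5 (reverse(0, 6)): [5, 4, 0, 3, 1, 2, 6]
After 6 (reverse(5, 6)): [5, 4, 0, 3, 1, 6, 2]
After 7 (swap(4, 1)): [5, 1, 0, 3, 4, 6, 2]
After 8 (reverse(1, 2)): [5, 0, 1, 3, 4, 6, 2]
After 9 (reverse(0, 5)): [6, 4, 3, 1, 0, 5, 2]
After 10 (swap(3, 6)): [6, 4, 3, 2, 0, 5, 1]
After 11 (swap(1, 6)): [6, 1, 3, 2, 0, 5, 4]
After 12 (swap(1, 6)): [6, 4, 3, 2, 0, 5, 1]
After 13 (swap(6, 0)): [1, 4, 3, 2, 0, 5, 6]
After 14 (swap(0, 3)): [2, 4, 3, 1, 0, 5, 6]

Answer: 1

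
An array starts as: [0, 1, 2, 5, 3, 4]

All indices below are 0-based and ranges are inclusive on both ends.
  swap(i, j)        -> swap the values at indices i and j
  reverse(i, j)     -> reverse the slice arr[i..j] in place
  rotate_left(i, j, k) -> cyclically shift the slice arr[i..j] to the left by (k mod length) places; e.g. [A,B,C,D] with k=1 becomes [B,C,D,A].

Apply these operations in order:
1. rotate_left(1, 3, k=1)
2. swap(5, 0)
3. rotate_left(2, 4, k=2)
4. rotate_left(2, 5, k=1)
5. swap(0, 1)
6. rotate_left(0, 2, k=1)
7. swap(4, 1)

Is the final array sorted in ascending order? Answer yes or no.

Answer: no

Derivation:
After 1 (rotate_left(1, 3, k=1)): [0, 2, 5, 1, 3, 4]
After 2 (swap(5, 0)): [4, 2, 5, 1, 3, 0]
After 3 (rotate_left(2, 4, k=2)): [4, 2, 3, 5, 1, 0]
After 4 (rotate_left(2, 5, k=1)): [4, 2, 5, 1, 0, 3]
After 5 (swap(0, 1)): [2, 4, 5, 1, 0, 3]
After 6 (rotate_left(0, 2, k=1)): [4, 5, 2, 1, 0, 3]
After 7 (swap(4, 1)): [4, 0, 2, 1, 5, 3]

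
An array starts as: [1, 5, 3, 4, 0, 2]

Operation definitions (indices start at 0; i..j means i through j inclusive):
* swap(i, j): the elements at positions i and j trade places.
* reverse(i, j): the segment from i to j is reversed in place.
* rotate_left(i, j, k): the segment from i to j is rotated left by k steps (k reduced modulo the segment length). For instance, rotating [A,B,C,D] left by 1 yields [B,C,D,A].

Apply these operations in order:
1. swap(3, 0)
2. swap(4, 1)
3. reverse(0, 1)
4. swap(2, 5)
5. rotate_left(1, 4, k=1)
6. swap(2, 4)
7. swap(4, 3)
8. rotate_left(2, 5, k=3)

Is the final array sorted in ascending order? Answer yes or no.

Answer: no

Derivation:
After 1 (swap(3, 0)): [4, 5, 3, 1, 0, 2]
After 2 (swap(4, 1)): [4, 0, 3, 1, 5, 2]
After 3 (reverse(0, 1)): [0, 4, 3, 1, 5, 2]
After 4 (swap(2, 5)): [0, 4, 2, 1, 5, 3]
After 5 (rotate_left(1, 4, k=1)): [0, 2, 1, 5, 4, 3]
After 6 (swap(2, 4)): [0, 2, 4, 5, 1, 3]
After 7 (swap(4, 3)): [0, 2, 4, 1, 5, 3]
After 8 (rotate_left(2, 5, k=3)): [0, 2, 3, 4, 1, 5]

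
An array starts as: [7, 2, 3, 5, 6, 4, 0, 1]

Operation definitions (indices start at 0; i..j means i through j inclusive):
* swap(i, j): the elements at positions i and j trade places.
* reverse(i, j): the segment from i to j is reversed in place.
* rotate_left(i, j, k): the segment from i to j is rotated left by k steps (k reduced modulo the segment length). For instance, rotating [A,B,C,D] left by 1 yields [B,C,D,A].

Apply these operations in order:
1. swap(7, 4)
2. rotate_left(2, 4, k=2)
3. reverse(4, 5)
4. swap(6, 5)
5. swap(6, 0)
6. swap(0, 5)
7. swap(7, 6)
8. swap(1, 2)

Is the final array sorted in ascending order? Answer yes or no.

Answer: yes

Derivation:
After 1 (swap(7, 4)): [7, 2, 3, 5, 1, 4, 0, 6]
After 2 (rotate_left(2, 4, k=2)): [7, 2, 1, 3, 5, 4, 0, 6]
After 3 (reverse(4, 5)): [7, 2, 1, 3, 4, 5, 0, 6]
After 4 (swap(6, 5)): [7, 2, 1, 3, 4, 0, 5, 6]
After 5 (swap(6, 0)): [5, 2, 1, 3, 4, 0, 7, 6]
After 6 (swap(0, 5)): [0, 2, 1, 3, 4, 5, 7, 6]
After 7 (swap(7, 6)): [0, 2, 1, 3, 4, 5, 6, 7]
After 8 (swap(1, 2)): [0, 1, 2, 3, 4, 5, 6, 7]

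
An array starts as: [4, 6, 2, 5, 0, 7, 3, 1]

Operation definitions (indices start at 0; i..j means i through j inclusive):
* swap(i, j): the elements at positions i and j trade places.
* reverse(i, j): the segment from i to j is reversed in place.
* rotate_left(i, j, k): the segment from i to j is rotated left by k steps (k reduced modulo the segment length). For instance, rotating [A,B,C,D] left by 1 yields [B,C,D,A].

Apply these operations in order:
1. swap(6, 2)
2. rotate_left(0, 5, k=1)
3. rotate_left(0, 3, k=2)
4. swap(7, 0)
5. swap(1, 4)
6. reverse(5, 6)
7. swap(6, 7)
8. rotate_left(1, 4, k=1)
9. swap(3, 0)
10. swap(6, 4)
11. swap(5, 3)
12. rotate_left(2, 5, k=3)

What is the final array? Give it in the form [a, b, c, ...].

Answer: [0, 6, 1, 3, 2, 5, 7, 4]

Derivation:
After 1 (swap(6, 2)): [4, 6, 3, 5, 0, 7, 2, 1]
After 2 (rotate_left(0, 5, k=1)): [6, 3, 5, 0, 7, 4, 2, 1]
After 3 (rotate_left(0, 3, k=2)): [5, 0, 6, 3, 7, 4, 2, 1]
After 4 (swap(7, 0)): [1, 0, 6, 3, 7, 4, 2, 5]
After 5 (swap(1, 4)): [1, 7, 6, 3, 0, 4, 2, 5]
After 6 (reverse(5, 6)): [1, 7, 6, 3, 0, 2, 4, 5]
After 7 (swap(6, 7)): [1, 7, 6, 3, 0, 2, 5, 4]
After 8 (rotate_left(1, 4, k=1)): [1, 6, 3, 0, 7, 2, 5, 4]
After 9 (swap(3, 0)): [0, 6, 3, 1, 7, 2, 5, 4]
After 10 (swap(6, 4)): [0, 6, 3, 1, 5, 2, 7, 4]
After 11 (swap(5, 3)): [0, 6, 3, 2, 5, 1, 7, 4]
After 12 (rotate_left(2, 5, k=3)): [0, 6, 1, 3, 2, 5, 7, 4]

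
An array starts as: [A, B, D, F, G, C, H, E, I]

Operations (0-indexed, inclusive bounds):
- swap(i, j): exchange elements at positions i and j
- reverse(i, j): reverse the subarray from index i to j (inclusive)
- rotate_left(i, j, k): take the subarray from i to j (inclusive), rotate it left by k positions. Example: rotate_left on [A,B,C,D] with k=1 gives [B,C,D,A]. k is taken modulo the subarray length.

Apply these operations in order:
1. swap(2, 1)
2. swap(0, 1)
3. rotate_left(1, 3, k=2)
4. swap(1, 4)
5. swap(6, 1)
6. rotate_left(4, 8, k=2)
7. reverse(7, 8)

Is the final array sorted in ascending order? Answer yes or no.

After 1 (swap(2, 1)): [A, D, B, F, G, C, H, E, I]
After 2 (swap(0, 1)): [D, A, B, F, G, C, H, E, I]
After 3 (rotate_left(1, 3, k=2)): [D, F, A, B, G, C, H, E, I]
After 4 (swap(1, 4)): [D, G, A, B, F, C, H, E, I]
After 5 (swap(6, 1)): [D, H, A, B, F, C, G, E, I]
After 6 (rotate_left(4, 8, k=2)): [D, H, A, B, G, E, I, F, C]
After 7 (reverse(7, 8)): [D, H, A, B, G, E, I, C, F]

Answer: no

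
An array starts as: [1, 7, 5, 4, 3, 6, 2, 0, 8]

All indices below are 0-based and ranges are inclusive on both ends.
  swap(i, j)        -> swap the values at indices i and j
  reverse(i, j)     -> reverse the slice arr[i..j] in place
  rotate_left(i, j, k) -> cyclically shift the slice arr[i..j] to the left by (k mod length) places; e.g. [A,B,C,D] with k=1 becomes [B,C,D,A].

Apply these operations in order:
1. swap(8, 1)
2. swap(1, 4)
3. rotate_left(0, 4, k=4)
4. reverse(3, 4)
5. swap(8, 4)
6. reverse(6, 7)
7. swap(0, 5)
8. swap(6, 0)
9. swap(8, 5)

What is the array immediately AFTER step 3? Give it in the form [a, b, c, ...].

After 1 (swap(8, 1)): [1, 8, 5, 4, 3, 6, 2, 0, 7]
After 2 (swap(1, 4)): [1, 3, 5, 4, 8, 6, 2, 0, 7]
After 3 (rotate_left(0, 4, k=4)): [8, 1, 3, 5, 4, 6, 2, 0, 7]

Answer: [8, 1, 3, 5, 4, 6, 2, 0, 7]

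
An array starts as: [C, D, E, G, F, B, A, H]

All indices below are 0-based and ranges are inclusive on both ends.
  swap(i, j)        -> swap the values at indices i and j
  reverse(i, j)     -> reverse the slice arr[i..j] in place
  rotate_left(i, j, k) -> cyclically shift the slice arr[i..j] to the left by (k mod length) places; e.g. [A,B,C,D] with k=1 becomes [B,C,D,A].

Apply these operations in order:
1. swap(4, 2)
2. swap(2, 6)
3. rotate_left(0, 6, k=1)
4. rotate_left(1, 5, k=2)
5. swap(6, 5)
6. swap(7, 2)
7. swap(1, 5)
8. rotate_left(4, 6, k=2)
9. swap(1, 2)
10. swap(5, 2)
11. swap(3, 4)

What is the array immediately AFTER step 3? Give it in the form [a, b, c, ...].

After 1 (swap(4, 2)): [C, D, F, G, E, B, A, H]
After 2 (swap(2, 6)): [C, D, A, G, E, B, F, H]
After 3 (rotate_left(0, 6, k=1)): [D, A, G, E, B, F, C, H]

Answer: [D, A, G, E, B, F, C, H]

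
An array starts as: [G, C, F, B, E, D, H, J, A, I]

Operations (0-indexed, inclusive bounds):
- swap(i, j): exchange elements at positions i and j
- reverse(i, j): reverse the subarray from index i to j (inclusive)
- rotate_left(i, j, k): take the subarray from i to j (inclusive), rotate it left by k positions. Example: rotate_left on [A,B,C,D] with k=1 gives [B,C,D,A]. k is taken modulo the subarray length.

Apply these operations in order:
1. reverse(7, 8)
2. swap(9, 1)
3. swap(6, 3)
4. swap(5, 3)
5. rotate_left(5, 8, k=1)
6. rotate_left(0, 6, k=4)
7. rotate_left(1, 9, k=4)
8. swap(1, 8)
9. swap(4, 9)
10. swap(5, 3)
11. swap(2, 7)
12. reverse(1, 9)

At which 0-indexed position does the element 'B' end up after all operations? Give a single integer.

Answer: 4

Derivation:
After 1 (reverse(7, 8)): [G, C, F, B, E, D, H, A, J, I]
After 2 (swap(9, 1)): [G, I, F, B, E, D, H, A, J, C]
After 3 (swap(6, 3)): [G, I, F, H, E, D, B, A, J, C]
After 4 (swap(5, 3)): [G, I, F, D, E, H, B, A, J, C]
After 5 (rotate_left(5, 8, k=1)): [G, I, F, D, E, B, A, J, H, C]
After 6 (rotate_left(0, 6, k=4)): [E, B, A, G, I, F, D, J, H, C]
After 7 (rotate_left(1, 9, k=4)): [E, F, D, J, H, C, B, A, G, I]
After 8 (swap(1, 8)): [E, G, D, J, H, C, B, A, F, I]
After 9 (swap(4, 9)): [E, G, D, J, I, C, B, A, F, H]
After 10 (swap(5, 3)): [E, G, D, C, I, J, B, A, F, H]
After 11 (swap(2, 7)): [E, G, A, C, I, J, B, D, F, H]
After 12 (reverse(1, 9)): [E, H, F, D, B, J, I, C, A, G]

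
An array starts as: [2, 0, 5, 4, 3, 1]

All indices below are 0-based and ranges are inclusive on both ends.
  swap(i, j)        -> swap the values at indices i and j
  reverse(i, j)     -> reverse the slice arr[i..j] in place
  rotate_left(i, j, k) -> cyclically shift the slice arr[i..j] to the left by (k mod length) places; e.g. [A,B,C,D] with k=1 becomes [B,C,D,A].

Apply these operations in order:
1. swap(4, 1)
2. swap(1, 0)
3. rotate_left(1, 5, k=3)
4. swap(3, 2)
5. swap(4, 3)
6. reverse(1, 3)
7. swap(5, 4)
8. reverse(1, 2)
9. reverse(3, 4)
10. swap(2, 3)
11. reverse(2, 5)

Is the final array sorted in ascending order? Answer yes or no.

After 1 (swap(4, 1)): [2, 3, 5, 4, 0, 1]
After 2 (swap(1, 0)): [3, 2, 5, 4, 0, 1]
After 3 (rotate_left(1, 5, k=3)): [3, 0, 1, 2, 5, 4]
After 4 (swap(3, 2)): [3, 0, 2, 1, 5, 4]
After 5 (swap(4, 3)): [3, 0, 2, 5, 1, 4]
After 6 (reverse(1, 3)): [3, 5, 2, 0, 1, 4]
After 7 (swap(5, 4)): [3, 5, 2, 0, 4, 1]
After 8 (reverse(1, 2)): [3, 2, 5, 0, 4, 1]
After 9 (reverse(3, 4)): [3, 2, 5, 4, 0, 1]
After 10 (swap(2, 3)): [3, 2, 4, 5, 0, 1]
After 11 (reverse(2, 5)): [3, 2, 1, 0, 5, 4]

Answer: no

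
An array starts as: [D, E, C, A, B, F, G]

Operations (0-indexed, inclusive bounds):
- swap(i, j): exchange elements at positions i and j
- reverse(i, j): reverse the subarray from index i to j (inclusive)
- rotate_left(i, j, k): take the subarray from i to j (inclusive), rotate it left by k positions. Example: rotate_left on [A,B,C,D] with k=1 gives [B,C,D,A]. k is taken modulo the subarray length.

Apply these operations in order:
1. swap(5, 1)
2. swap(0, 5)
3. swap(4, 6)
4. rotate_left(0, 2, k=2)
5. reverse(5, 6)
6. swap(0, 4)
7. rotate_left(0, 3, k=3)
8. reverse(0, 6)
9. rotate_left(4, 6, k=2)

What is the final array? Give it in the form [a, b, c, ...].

After 1 (swap(5, 1)): [D, F, C, A, B, E, G]
After 2 (swap(0, 5)): [E, F, C, A, B, D, G]
After 3 (swap(4, 6)): [E, F, C, A, G, D, B]
After 4 (rotate_left(0, 2, k=2)): [C, E, F, A, G, D, B]
After 5 (reverse(5, 6)): [C, E, F, A, G, B, D]
After 6 (swap(0, 4)): [G, E, F, A, C, B, D]
After 7 (rotate_left(0, 3, k=3)): [A, G, E, F, C, B, D]
After 8 (reverse(0, 6)): [D, B, C, F, E, G, A]
After 9 (rotate_left(4, 6, k=2)): [D, B, C, F, A, E, G]

Answer: [D, B, C, F, A, E, G]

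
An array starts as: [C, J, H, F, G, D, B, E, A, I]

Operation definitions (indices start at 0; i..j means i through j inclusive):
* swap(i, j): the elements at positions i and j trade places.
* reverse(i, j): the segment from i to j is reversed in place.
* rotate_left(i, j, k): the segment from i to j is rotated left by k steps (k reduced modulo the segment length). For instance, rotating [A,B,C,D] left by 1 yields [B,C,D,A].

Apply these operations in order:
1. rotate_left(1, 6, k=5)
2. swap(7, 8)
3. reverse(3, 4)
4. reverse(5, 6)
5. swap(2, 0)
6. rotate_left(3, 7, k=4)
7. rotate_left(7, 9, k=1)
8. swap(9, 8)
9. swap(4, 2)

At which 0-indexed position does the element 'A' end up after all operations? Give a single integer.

Answer: 3

Derivation:
After 1 (rotate_left(1, 6, k=5)): [C, B, J, H, F, G, D, E, A, I]
After 2 (swap(7, 8)): [C, B, J, H, F, G, D, A, E, I]
After 3 (reverse(3, 4)): [C, B, J, F, H, G, D, A, E, I]
After 4 (reverse(5, 6)): [C, B, J, F, H, D, G, A, E, I]
After 5 (swap(2, 0)): [J, B, C, F, H, D, G, A, E, I]
After 6 (rotate_left(3, 7, k=4)): [J, B, C, A, F, H, D, G, E, I]
After 7 (rotate_left(7, 9, k=1)): [J, B, C, A, F, H, D, E, I, G]
After 8 (swap(9, 8)): [J, B, C, A, F, H, D, E, G, I]
After 9 (swap(4, 2)): [J, B, F, A, C, H, D, E, G, I]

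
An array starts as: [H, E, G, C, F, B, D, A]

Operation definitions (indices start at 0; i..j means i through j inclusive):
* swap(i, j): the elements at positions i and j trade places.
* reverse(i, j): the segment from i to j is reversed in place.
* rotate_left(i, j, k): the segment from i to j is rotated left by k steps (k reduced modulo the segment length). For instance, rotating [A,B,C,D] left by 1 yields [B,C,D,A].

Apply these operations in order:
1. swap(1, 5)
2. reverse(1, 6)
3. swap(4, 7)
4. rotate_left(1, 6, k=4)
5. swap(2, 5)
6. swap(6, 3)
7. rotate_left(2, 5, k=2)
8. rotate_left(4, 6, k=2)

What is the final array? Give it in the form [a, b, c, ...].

Answer: [H, G, E, B, D, F, A, C]

Derivation:
After 1 (swap(1, 5)): [H, B, G, C, F, E, D, A]
After 2 (reverse(1, 6)): [H, D, E, F, C, G, B, A]
After 3 (swap(4, 7)): [H, D, E, F, A, G, B, C]
After 4 (rotate_left(1, 6, k=4)): [H, G, B, D, E, F, A, C]
After 5 (swap(2, 5)): [H, G, F, D, E, B, A, C]
After 6 (swap(6, 3)): [H, G, F, A, E, B, D, C]
After 7 (rotate_left(2, 5, k=2)): [H, G, E, B, F, A, D, C]
After 8 (rotate_left(4, 6, k=2)): [H, G, E, B, D, F, A, C]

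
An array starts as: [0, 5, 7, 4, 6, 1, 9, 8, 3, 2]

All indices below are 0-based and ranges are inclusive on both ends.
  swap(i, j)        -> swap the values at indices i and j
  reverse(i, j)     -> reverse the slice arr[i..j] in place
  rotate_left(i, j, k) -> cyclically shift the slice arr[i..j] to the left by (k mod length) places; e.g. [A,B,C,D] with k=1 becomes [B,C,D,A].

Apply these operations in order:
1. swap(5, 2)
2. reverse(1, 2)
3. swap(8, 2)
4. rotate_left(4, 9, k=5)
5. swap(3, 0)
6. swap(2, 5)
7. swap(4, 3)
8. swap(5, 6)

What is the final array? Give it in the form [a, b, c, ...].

Answer: [4, 1, 6, 2, 0, 7, 3, 9, 8, 5]

Derivation:
After 1 (swap(5, 2)): [0, 5, 1, 4, 6, 7, 9, 8, 3, 2]
After 2 (reverse(1, 2)): [0, 1, 5, 4, 6, 7, 9, 8, 3, 2]
After 3 (swap(8, 2)): [0, 1, 3, 4, 6, 7, 9, 8, 5, 2]
After 4 (rotate_left(4, 9, k=5)): [0, 1, 3, 4, 2, 6, 7, 9, 8, 5]
After 5 (swap(3, 0)): [4, 1, 3, 0, 2, 6, 7, 9, 8, 5]
After 6 (swap(2, 5)): [4, 1, 6, 0, 2, 3, 7, 9, 8, 5]
After 7 (swap(4, 3)): [4, 1, 6, 2, 0, 3, 7, 9, 8, 5]
After 8 (swap(5, 6)): [4, 1, 6, 2, 0, 7, 3, 9, 8, 5]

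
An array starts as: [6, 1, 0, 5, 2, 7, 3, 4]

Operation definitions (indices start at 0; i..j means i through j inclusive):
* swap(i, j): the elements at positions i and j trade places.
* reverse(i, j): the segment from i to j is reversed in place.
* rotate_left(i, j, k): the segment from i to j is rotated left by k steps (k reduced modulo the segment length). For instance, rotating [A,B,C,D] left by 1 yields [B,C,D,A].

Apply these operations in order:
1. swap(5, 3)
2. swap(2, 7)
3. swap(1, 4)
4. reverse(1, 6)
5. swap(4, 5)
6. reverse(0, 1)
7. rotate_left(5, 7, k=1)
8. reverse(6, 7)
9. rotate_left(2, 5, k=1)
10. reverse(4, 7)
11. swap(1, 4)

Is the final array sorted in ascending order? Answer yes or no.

Answer: no

Derivation:
After 1 (swap(5, 3)): [6, 1, 0, 7, 2, 5, 3, 4]
After 2 (swap(2, 7)): [6, 1, 4, 7, 2, 5, 3, 0]
After 3 (swap(1, 4)): [6, 2, 4, 7, 1, 5, 3, 0]
After 4 (reverse(1, 6)): [6, 3, 5, 1, 7, 4, 2, 0]
After 5 (swap(4, 5)): [6, 3, 5, 1, 4, 7, 2, 0]
After 6 (reverse(0, 1)): [3, 6, 5, 1, 4, 7, 2, 0]
After 7 (rotate_left(5, 7, k=1)): [3, 6, 5, 1, 4, 2, 0, 7]
After 8 (reverse(6, 7)): [3, 6, 5, 1, 4, 2, 7, 0]
After 9 (rotate_left(2, 5, k=1)): [3, 6, 1, 4, 2, 5, 7, 0]
After 10 (reverse(4, 7)): [3, 6, 1, 4, 0, 7, 5, 2]
After 11 (swap(1, 4)): [3, 0, 1, 4, 6, 7, 5, 2]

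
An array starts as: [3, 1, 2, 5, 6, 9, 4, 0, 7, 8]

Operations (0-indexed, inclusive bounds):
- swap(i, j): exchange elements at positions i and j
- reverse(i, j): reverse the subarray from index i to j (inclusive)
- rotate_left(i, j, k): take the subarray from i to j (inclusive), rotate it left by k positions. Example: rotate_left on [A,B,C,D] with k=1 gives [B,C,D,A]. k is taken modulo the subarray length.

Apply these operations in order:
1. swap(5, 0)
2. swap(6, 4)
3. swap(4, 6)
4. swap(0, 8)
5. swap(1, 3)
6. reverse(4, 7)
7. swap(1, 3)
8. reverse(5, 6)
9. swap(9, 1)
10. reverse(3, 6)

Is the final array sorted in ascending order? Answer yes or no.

After 1 (swap(5, 0)): [9, 1, 2, 5, 6, 3, 4, 0, 7, 8]
After 2 (swap(6, 4)): [9, 1, 2, 5, 4, 3, 6, 0, 7, 8]
After 3 (swap(4, 6)): [9, 1, 2, 5, 6, 3, 4, 0, 7, 8]
After 4 (swap(0, 8)): [7, 1, 2, 5, 6, 3, 4, 0, 9, 8]
After 5 (swap(1, 3)): [7, 5, 2, 1, 6, 3, 4, 0, 9, 8]
After 6 (reverse(4, 7)): [7, 5, 2, 1, 0, 4, 3, 6, 9, 8]
After 7 (swap(1, 3)): [7, 1, 2, 5, 0, 4, 3, 6, 9, 8]
After 8 (reverse(5, 6)): [7, 1, 2, 5, 0, 3, 4, 6, 9, 8]
After 9 (swap(9, 1)): [7, 8, 2, 5, 0, 3, 4, 6, 9, 1]
After 10 (reverse(3, 6)): [7, 8, 2, 4, 3, 0, 5, 6, 9, 1]

Answer: no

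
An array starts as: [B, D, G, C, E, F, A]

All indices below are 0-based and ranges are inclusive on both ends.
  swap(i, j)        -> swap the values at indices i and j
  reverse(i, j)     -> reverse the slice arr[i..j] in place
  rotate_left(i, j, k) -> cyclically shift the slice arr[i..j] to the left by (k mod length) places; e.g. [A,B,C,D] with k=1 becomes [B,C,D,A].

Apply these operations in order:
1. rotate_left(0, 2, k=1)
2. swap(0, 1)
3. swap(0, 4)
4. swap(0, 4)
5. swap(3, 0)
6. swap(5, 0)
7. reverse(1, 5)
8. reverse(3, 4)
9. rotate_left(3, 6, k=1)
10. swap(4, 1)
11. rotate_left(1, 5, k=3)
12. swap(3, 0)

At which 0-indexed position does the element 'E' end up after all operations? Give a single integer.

After 1 (rotate_left(0, 2, k=1)): [D, G, B, C, E, F, A]
After 2 (swap(0, 1)): [G, D, B, C, E, F, A]
After 3 (swap(0, 4)): [E, D, B, C, G, F, A]
After 4 (swap(0, 4)): [G, D, B, C, E, F, A]
After 5 (swap(3, 0)): [C, D, B, G, E, F, A]
After 6 (swap(5, 0)): [F, D, B, G, E, C, A]
After 7 (reverse(1, 5)): [F, C, E, G, B, D, A]
After 8 (reverse(3, 4)): [F, C, E, B, G, D, A]
After 9 (rotate_left(3, 6, k=1)): [F, C, E, G, D, A, B]
After 10 (swap(4, 1)): [F, D, E, G, C, A, B]
After 11 (rotate_left(1, 5, k=3)): [F, C, A, D, E, G, B]
After 12 (swap(3, 0)): [D, C, A, F, E, G, B]

Answer: 4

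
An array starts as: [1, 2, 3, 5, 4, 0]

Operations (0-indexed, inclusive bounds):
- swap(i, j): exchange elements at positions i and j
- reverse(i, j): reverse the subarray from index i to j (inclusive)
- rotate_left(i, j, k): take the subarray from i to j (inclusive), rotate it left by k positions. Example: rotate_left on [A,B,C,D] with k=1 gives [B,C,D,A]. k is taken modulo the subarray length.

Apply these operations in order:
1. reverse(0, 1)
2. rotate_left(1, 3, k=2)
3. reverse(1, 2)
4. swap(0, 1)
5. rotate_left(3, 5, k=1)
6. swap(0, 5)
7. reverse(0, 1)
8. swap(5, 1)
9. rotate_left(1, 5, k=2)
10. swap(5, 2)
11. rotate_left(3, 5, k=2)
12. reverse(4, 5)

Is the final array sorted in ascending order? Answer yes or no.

Answer: no

Derivation:
After 1 (reverse(0, 1)): [2, 1, 3, 5, 4, 0]
After 2 (rotate_left(1, 3, k=2)): [2, 5, 1, 3, 4, 0]
After 3 (reverse(1, 2)): [2, 1, 5, 3, 4, 0]
After 4 (swap(0, 1)): [1, 2, 5, 3, 4, 0]
After 5 (rotate_left(3, 5, k=1)): [1, 2, 5, 4, 0, 3]
After 6 (swap(0, 5)): [3, 2, 5, 4, 0, 1]
After 7 (reverse(0, 1)): [2, 3, 5, 4, 0, 1]
After 8 (swap(5, 1)): [2, 1, 5, 4, 0, 3]
After 9 (rotate_left(1, 5, k=2)): [2, 4, 0, 3, 1, 5]
After 10 (swap(5, 2)): [2, 4, 5, 3, 1, 0]
After 11 (rotate_left(3, 5, k=2)): [2, 4, 5, 0, 3, 1]
After 12 (reverse(4, 5)): [2, 4, 5, 0, 1, 3]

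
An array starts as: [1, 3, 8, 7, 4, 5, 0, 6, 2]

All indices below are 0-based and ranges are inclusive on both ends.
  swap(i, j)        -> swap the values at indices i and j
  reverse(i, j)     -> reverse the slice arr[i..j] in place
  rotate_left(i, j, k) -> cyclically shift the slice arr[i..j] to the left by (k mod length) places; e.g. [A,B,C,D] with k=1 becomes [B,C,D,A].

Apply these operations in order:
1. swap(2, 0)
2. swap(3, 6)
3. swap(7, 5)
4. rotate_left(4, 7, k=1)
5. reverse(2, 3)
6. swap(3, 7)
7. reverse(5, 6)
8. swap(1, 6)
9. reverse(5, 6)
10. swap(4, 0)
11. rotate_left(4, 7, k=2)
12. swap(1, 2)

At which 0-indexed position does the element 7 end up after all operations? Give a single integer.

Answer: 2

Derivation:
After 1 (swap(2, 0)): [8, 3, 1, 7, 4, 5, 0, 6, 2]
After 2 (swap(3, 6)): [8, 3, 1, 0, 4, 5, 7, 6, 2]
After 3 (swap(7, 5)): [8, 3, 1, 0, 4, 6, 7, 5, 2]
After 4 (rotate_left(4, 7, k=1)): [8, 3, 1, 0, 6, 7, 5, 4, 2]
After 5 (reverse(2, 3)): [8, 3, 0, 1, 6, 7, 5, 4, 2]
After 6 (swap(3, 7)): [8, 3, 0, 4, 6, 7, 5, 1, 2]
After 7 (reverse(5, 6)): [8, 3, 0, 4, 6, 5, 7, 1, 2]
After 8 (swap(1, 6)): [8, 7, 0, 4, 6, 5, 3, 1, 2]
After 9 (reverse(5, 6)): [8, 7, 0, 4, 6, 3, 5, 1, 2]
After 10 (swap(4, 0)): [6, 7, 0, 4, 8, 3, 5, 1, 2]
After 11 (rotate_left(4, 7, k=2)): [6, 7, 0, 4, 5, 1, 8, 3, 2]
After 12 (swap(1, 2)): [6, 0, 7, 4, 5, 1, 8, 3, 2]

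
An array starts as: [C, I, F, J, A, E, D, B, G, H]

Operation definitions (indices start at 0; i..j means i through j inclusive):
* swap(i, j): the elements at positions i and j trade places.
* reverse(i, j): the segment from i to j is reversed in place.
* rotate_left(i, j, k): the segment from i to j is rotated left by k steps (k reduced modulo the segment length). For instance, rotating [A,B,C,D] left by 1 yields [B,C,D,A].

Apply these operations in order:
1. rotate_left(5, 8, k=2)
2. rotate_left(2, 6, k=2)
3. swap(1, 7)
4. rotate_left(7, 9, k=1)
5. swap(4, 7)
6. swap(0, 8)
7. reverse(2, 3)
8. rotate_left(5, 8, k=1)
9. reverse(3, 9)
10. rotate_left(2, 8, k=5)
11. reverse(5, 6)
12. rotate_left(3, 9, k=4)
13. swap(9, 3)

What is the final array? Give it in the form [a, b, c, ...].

Answer: [H, E, J, I, G, A, D, B, F, C]

Derivation:
After 1 (rotate_left(5, 8, k=2)): [C, I, F, J, A, B, G, E, D, H]
After 2 (rotate_left(2, 6, k=2)): [C, I, A, B, G, F, J, E, D, H]
After 3 (swap(1, 7)): [C, E, A, B, G, F, J, I, D, H]
After 4 (rotate_left(7, 9, k=1)): [C, E, A, B, G, F, J, D, H, I]
After 5 (swap(4, 7)): [C, E, A, B, D, F, J, G, H, I]
After 6 (swap(0, 8)): [H, E, A, B, D, F, J, G, C, I]
After 7 (reverse(2, 3)): [H, E, B, A, D, F, J, G, C, I]
After 8 (rotate_left(5, 8, k=1)): [H, E, B, A, D, J, G, C, F, I]
After 9 (reverse(3, 9)): [H, E, B, I, F, C, G, J, D, A]
After 10 (rotate_left(2, 8, k=5)): [H, E, J, D, B, I, F, C, G, A]
After 11 (reverse(5, 6)): [H, E, J, D, B, F, I, C, G, A]
After 12 (rotate_left(3, 9, k=4)): [H, E, J, C, G, A, D, B, F, I]
After 13 (swap(9, 3)): [H, E, J, I, G, A, D, B, F, C]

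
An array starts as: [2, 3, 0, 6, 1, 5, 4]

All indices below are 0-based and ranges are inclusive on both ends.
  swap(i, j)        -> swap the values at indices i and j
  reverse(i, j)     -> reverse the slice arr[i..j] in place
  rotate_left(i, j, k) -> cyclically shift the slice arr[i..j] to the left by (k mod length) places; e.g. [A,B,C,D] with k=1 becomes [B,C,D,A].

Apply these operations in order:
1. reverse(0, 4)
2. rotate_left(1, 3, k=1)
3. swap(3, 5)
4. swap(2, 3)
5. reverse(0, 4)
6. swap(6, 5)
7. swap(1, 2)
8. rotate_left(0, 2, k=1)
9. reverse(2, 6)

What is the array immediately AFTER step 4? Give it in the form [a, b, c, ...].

After 1 (reverse(0, 4)): [1, 6, 0, 3, 2, 5, 4]
After 2 (rotate_left(1, 3, k=1)): [1, 0, 3, 6, 2, 5, 4]
After 3 (swap(3, 5)): [1, 0, 3, 5, 2, 6, 4]
After 4 (swap(2, 3)): [1, 0, 5, 3, 2, 6, 4]

Answer: [1, 0, 5, 3, 2, 6, 4]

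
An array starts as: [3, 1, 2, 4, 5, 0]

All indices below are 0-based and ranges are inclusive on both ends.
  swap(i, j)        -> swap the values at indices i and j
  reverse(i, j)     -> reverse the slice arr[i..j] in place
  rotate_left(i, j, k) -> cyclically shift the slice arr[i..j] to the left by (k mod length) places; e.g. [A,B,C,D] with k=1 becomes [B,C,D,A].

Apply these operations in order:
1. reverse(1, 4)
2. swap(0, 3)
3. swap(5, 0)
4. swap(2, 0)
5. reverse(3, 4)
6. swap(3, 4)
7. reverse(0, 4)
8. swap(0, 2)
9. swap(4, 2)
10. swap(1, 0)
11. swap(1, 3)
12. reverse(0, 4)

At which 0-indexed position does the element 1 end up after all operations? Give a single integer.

Answer: 0

Derivation:
After 1 (reverse(1, 4)): [3, 5, 4, 2, 1, 0]
After 2 (swap(0, 3)): [2, 5, 4, 3, 1, 0]
After 3 (swap(5, 0)): [0, 5, 4, 3, 1, 2]
After 4 (swap(2, 0)): [4, 5, 0, 3, 1, 2]
After 5 (reverse(3, 4)): [4, 5, 0, 1, 3, 2]
After 6 (swap(3, 4)): [4, 5, 0, 3, 1, 2]
After 7 (reverse(0, 4)): [1, 3, 0, 5, 4, 2]
After 8 (swap(0, 2)): [0, 3, 1, 5, 4, 2]
After 9 (swap(4, 2)): [0, 3, 4, 5, 1, 2]
After 10 (swap(1, 0)): [3, 0, 4, 5, 1, 2]
After 11 (swap(1, 3)): [3, 5, 4, 0, 1, 2]
After 12 (reverse(0, 4)): [1, 0, 4, 5, 3, 2]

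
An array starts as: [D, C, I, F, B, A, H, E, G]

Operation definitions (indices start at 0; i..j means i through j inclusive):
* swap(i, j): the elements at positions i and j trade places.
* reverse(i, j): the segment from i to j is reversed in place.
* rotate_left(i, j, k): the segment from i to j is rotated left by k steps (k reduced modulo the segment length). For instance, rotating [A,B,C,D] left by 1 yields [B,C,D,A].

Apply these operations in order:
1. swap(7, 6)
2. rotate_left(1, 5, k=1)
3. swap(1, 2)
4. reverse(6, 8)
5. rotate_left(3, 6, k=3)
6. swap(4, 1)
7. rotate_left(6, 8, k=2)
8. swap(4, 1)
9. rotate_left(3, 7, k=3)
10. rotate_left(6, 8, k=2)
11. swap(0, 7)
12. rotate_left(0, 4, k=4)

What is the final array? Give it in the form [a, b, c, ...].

Answer: [C, B, F, I, E, G, H, D, A]

Derivation:
After 1 (swap(7, 6)): [D, C, I, F, B, A, E, H, G]
After 2 (rotate_left(1, 5, k=1)): [D, I, F, B, A, C, E, H, G]
After 3 (swap(1, 2)): [D, F, I, B, A, C, E, H, G]
After 4 (reverse(6, 8)): [D, F, I, B, A, C, G, H, E]
After 5 (rotate_left(3, 6, k=3)): [D, F, I, G, B, A, C, H, E]
After 6 (swap(4, 1)): [D, B, I, G, F, A, C, H, E]
After 7 (rotate_left(6, 8, k=2)): [D, B, I, G, F, A, E, C, H]
After 8 (swap(4, 1)): [D, F, I, G, B, A, E, C, H]
After 9 (rotate_left(3, 7, k=3)): [D, F, I, E, C, G, B, A, H]
After 10 (rotate_left(6, 8, k=2)): [D, F, I, E, C, G, H, B, A]
After 11 (swap(0, 7)): [B, F, I, E, C, G, H, D, A]
After 12 (rotate_left(0, 4, k=4)): [C, B, F, I, E, G, H, D, A]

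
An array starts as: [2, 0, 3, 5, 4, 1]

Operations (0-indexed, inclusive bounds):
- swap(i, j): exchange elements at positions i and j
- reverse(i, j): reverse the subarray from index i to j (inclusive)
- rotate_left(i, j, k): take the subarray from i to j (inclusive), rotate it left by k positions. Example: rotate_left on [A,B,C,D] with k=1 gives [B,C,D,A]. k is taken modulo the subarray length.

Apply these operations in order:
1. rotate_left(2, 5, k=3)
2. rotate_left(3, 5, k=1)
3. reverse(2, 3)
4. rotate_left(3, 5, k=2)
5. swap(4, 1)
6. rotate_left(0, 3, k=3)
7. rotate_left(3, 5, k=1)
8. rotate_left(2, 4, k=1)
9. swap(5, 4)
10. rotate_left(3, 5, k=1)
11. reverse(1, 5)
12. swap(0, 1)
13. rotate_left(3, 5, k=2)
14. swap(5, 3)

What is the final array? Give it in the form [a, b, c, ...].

Answer: [4, 3, 1, 0, 5, 2]

Derivation:
After 1 (rotate_left(2, 5, k=3)): [2, 0, 1, 3, 5, 4]
After 2 (rotate_left(3, 5, k=1)): [2, 0, 1, 5, 4, 3]
After 3 (reverse(2, 3)): [2, 0, 5, 1, 4, 3]
After 4 (rotate_left(3, 5, k=2)): [2, 0, 5, 3, 1, 4]
After 5 (swap(4, 1)): [2, 1, 5, 3, 0, 4]
After 6 (rotate_left(0, 3, k=3)): [3, 2, 1, 5, 0, 4]
After 7 (rotate_left(3, 5, k=1)): [3, 2, 1, 0, 4, 5]
After 8 (rotate_left(2, 4, k=1)): [3, 2, 0, 4, 1, 5]
After 9 (swap(5, 4)): [3, 2, 0, 4, 5, 1]
After 10 (rotate_left(3, 5, k=1)): [3, 2, 0, 5, 1, 4]
After 11 (reverse(1, 5)): [3, 4, 1, 5, 0, 2]
After 12 (swap(0, 1)): [4, 3, 1, 5, 0, 2]
After 13 (rotate_left(3, 5, k=2)): [4, 3, 1, 2, 5, 0]
After 14 (swap(5, 3)): [4, 3, 1, 0, 5, 2]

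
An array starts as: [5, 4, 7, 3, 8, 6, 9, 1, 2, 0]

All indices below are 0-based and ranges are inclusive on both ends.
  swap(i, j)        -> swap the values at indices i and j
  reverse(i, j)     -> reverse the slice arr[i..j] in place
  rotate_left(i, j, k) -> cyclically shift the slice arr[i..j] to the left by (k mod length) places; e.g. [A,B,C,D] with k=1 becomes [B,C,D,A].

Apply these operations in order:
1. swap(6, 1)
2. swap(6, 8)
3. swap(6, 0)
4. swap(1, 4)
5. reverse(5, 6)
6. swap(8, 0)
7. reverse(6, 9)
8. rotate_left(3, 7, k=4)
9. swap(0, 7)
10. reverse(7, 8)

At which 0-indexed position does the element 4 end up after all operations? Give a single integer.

After 1 (swap(6, 1)): [5, 9, 7, 3, 8, 6, 4, 1, 2, 0]
After 2 (swap(6, 8)): [5, 9, 7, 3, 8, 6, 2, 1, 4, 0]
After 3 (swap(6, 0)): [2, 9, 7, 3, 8, 6, 5, 1, 4, 0]
After 4 (swap(1, 4)): [2, 8, 7, 3, 9, 6, 5, 1, 4, 0]
After 5 (reverse(5, 6)): [2, 8, 7, 3, 9, 5, 6, 1, 4, 0]
After 6 (swap(8, 0)): [4, 8, 7, 3, 9, 5, 6, 1, 2, 0]
After 7 (reverse(6, 9)): [4, 8, 7, 3, 9, 5, 0, 2, 1, 6]
After 8 (rotate_left(3, 7, k=4)): [4, 8, 7, 2, 3, 9, 5, 0, 1, 6]
After 9 (swap(0, 7)): [0, 8, 7, 2, 3, 9, 5, 4, 1, 6]
After 10 (reverse(7, 8)): [0, 8, 7, 2, 3, 9, 5, 1, 4, 6]

Answer: 8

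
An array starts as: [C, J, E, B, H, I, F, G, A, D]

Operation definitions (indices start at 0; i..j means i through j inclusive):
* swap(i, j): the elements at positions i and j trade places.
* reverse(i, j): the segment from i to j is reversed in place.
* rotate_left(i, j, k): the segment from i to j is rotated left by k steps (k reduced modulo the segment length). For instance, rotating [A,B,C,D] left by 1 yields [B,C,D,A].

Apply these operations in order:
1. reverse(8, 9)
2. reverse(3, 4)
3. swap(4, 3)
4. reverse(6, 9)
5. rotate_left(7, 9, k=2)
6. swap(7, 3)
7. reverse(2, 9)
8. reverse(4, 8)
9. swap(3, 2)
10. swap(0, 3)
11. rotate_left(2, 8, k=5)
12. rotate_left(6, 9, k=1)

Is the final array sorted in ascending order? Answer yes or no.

Answer: no

Derivation:
After 1 (reverse(8, 9)): [C, J, E, B, H, I, F, G, D, A]
After 2 (reverse(3, 4)): [C, J, E, H, B, I, F, G, D, A]
After 3 (swap(4, 3)): [C, J, E, B, H, I, F, G, D, A]
After 4 (reverse(6, 9)): [C, J, E, B, H, I, A, D, G, F]
After 5 (rotate_left(7, 9, k=2)): [C, J, E, B, H, I, A, F, D, G]
After 6 (swap(7, 3)): [C, J, E, F, H, I, A, B, D, G]
After 7 (reverse(2, 9)): [C, J, G, D, B, A, I, H, F, E]
After 8 (reverse(4, 8)): [C, J, G, D, F, H, I, A, B, E]
After 9 (swap(3, 2)): [C, J, D, G, F, H, I, A, B, E]
After 10 (swap(0, 3)): [G, J, D, C, F, H, I, A, B, E]
After 11 (rotate_left(2, 8, k=5)): [G, J, A, B, D, C, F, H, I, E]
After 12 (rotate_left(6, 9, k=1)): [G, J, A, B, D, C, H, I, E, F]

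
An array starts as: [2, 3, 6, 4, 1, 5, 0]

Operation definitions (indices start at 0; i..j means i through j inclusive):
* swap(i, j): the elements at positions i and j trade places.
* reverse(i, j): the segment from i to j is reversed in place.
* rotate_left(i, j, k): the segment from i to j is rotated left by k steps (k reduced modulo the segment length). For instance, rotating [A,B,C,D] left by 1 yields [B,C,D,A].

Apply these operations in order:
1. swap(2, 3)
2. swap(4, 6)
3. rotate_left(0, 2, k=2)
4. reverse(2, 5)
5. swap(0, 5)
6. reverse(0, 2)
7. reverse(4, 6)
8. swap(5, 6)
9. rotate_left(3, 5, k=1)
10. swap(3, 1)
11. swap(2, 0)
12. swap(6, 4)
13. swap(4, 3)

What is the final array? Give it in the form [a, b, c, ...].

After 1 (swap(2, 3)): [2, 3, 4, 6, 1, 5, 0]
After 2 (swap(4, 6)): [2, 3, 4, 6, 0, 5, 1]
After 3 (rotate_left(0, 2, k=2)): [4, 2, 3, 6, 0, 5, 1]
After 4 (reverse(2, 5)): [4, 2, 5, 0, 6, 3, 1]
After 5 (swap(0, 5)): [3, 2, 5, 0, 6, 4, 1]
After 6 (reverse(0, 2)): [5, 2, 3, 0, 6, 4, 1]
After 7 (reverse(4, 6)): [5, 2, 3, 0, 1, 4, 6]
After 8 (swap(5, 6)): [5, 2, 3, 0, 1, 6, 4]
After 9 (rotate_left(3, 5, k=1)): [5, 2, 3, 1, 6, 0, 4]
After 10 (swap(3, 1)): [5, 1, 3, 2, 6, 0, 4]
After 11 (swap(2, 0)): [3, 1, 5, 2, 6, 0, 4]
After 12 (swap(6, 4)): [3, 1, 5, 2, 4, 0, 6]
After 13 (swap(4, 3)): [3, 1, 5, 4, 2, 0, 6]

Answer: [3, 1, 5, 4, 2, 0, 6]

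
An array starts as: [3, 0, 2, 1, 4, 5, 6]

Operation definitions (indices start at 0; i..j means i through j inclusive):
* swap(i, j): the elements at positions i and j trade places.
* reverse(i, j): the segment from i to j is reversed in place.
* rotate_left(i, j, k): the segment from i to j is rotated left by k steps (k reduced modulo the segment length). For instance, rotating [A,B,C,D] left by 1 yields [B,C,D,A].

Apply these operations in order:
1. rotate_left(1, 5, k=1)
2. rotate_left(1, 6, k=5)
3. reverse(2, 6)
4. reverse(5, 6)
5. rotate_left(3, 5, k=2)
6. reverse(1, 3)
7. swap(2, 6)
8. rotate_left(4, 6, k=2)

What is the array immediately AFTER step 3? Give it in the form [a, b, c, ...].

Answer: [3, 6, 0, 5, 4, 1, 2]

Derivation:
After 1 (rotate_left(1, 5, k=1)): [3, 2, 1, 4, 5, 0, 6]
After 2 (rotate_left(1, 6, k=5)): [3, 6, 2, 1, 4, 5, 0]
After 3 (reverse(2, 6)): [3, 6, 0, 5, 4, 1, 2]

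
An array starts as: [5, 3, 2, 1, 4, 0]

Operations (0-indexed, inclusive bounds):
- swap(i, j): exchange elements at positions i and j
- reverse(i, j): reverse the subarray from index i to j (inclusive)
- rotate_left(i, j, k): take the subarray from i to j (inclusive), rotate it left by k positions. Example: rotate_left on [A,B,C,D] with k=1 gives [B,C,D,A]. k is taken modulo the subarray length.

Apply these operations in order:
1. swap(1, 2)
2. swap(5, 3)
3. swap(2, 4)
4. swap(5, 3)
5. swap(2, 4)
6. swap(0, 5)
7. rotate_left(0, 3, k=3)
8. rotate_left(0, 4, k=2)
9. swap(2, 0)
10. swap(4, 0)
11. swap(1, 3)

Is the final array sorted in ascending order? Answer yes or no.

Answer: yes

Derivation:
After 1 (swap(1, 2)): [5, 2, 3, 1, 4, 0]
After 2 (swap(5, 3)): [5, 2, 3, 0, 4, 1]
After 3 (swap(2, 4)): [5, 2, 4, 0, 3, 1]
After 4 (swap(5, 3)): [5, 2, 4, 1, 3, 0]
After 5 (swap(2, 4)): [5, 2, 3, 1, 4, 0]
After 6 (swap(0, 5)): [0, 2, 3, 1, 4, 5]
After 7 (rotate_left(0, 3, k=3)): [1, 0, 2, 3, 4, 5]
After 8 (rotate_left(0, 4, k=2)): [2, 3, 4, 1, 0, 5]
After 9 (swap(2, 0)): [4, 3, 2, 1, 0, 5]
After 10 (swap(4, 0)): [0, 3, 2, 1, 4, 5]
After 11 (swap(1, 3)): [0, 1, 2, 3, 4, 5]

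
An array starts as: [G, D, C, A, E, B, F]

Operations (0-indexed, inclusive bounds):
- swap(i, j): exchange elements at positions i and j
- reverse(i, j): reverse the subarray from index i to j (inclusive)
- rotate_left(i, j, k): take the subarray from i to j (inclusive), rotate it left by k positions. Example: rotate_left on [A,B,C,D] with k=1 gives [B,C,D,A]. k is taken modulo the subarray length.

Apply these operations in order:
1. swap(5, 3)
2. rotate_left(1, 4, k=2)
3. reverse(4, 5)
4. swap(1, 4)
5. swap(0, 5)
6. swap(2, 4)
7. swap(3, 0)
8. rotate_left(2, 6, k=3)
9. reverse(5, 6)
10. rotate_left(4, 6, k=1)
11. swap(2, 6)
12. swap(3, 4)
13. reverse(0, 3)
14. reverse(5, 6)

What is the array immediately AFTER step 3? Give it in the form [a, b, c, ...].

Answer: [G, B, E, D, A, C, F]

Derivation:
After 1 (swap(5, 3)): [G, D, C, B, E, A, F]
After 2 (rotate_left(1, 4, k=2)): [G, B, E, D, C, A, F]
After 3 (reverse(4, 5)): [G, B, E, D, A, C, F]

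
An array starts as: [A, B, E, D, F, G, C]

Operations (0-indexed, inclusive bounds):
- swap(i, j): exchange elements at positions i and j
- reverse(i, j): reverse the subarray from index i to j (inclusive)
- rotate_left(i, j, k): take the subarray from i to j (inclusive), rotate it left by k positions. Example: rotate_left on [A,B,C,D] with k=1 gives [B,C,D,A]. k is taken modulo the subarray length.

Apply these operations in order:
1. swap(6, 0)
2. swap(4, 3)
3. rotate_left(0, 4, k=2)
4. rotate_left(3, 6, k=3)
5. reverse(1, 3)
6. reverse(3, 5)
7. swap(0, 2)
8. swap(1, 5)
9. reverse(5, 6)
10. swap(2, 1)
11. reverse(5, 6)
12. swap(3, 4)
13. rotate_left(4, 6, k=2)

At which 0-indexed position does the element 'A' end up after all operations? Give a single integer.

After 1 (swap(6, 0)): [C, B, E, D, F, G, A]
After 2 (swap(4, 3)): [C, B, E, F, D, G, A]
After 3 (rotate_left(0, 4, k=2)): [E, F, D, C, B, G, A]
After 4 (rotate_left(3, 6, k=3)): [E, F, D, A, C, B, G]
After 5 (reverse(1, 3)): [E, A, D, F, C, B, G]
After 6 (reverse(3, 5)): [E, A, D, B, C, F, G]
After 7 (swap(0, 2)): [D, A, E, B, C, F, G]
After 8 (swap(1, 5)): [D, F, E, B, C, A, G]
After 9 (reverse(5, 6)): [D, F, E, B, C, G, A]
After 10 (swap(2, 1)): [D, E, F, B, C, G, A]
After 11 (reverse(5, 6)): [D, E, F, B, C, A, G]
After 12 (swap(3, 4)): [D, E, F, C, B, A, G]
After 13 (rotate_left(4, 6, k=2)): [D, E, F, C, G, B, A]

Answer: 6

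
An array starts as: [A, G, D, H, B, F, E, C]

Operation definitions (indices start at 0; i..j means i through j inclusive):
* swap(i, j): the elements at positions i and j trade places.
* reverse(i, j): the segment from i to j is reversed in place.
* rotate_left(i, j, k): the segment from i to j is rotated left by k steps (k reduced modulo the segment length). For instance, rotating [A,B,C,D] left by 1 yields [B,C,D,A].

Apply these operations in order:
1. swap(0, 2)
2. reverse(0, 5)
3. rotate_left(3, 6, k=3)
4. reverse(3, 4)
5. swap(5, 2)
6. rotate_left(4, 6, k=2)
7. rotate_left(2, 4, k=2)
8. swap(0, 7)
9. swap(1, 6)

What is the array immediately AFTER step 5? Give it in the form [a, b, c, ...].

Answer: [F, B, G, A, E, H, D, C]

Derivation:
After 1 (swap(0, 2)): [D, G, A, H, B, F, E, C]
After 2 (reverse(0, 5)): [F, B, H, A, G, D, E, C]
After 3 (rotate_left(3, 6, k=3)): [F, B, H, E, A, G, D, C]
After 4 (reverse(3, 4)): [F, B, H, A, E, G, D, C]
After 5 (swap(5, 2)): [F, B, G, A, E, H, D, C]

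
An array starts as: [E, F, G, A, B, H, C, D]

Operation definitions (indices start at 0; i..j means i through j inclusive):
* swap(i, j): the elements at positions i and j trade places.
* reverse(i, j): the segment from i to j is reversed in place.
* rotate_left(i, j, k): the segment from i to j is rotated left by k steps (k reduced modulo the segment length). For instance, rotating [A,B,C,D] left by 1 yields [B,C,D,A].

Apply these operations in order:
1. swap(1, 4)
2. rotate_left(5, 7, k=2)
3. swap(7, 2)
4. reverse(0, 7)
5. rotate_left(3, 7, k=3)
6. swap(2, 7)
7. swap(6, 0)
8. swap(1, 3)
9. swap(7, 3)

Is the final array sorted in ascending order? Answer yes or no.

After 1 (swap(1, 4)): [E, B, G, A, F, H, C, D]
After 2 (rotate_left(5, 7, k=2)): [E, B, G, A, F, D, H, C]
After 3 (swap(7, 2)): [E, B, C, A, F, D, H, G]
After 4 (reverse(0, 7)): [G, H, D, F, A, C, B, E]
After 5 (rotate_left(3, 7, k=3)): [G, H, D, B, E, F, A, C]
After 6 (swap(2, 7)): [G, H, C, B, E, F, A, D]
After 7 (swap(6, 0)): [A, H, C, B, E, F, G, D]
After 8 (swap(1, 3)): [A, B, C, H, E, F, G, D]
After 9 (swap(7, 3)): [A, B, C, D, E, F, G, H]

Answer: yes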